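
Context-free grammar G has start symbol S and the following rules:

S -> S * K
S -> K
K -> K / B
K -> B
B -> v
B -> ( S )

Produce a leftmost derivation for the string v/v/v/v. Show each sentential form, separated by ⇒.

S ⇒ K ⇒ K/B ⇒ K/B/B ⇒ K/B/B/B ⇒ B/B/B/B ⇒ v/B/B/B ⇒ v/v/B/B ⇒ v/v/v/B ⇒ v/v/v/v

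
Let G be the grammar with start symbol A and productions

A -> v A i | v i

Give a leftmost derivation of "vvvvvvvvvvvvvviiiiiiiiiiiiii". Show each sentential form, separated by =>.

A => vAi   [A -> v A i]
vAi => vvAii   [A -> v A i]
vvAii => vvvAiii   [A -> v A i]
vvvAiii => vvvvAiiii   [A -> v A i]
vvvvAiiii => vvvvvAiiiii   [A -> v A i]
vvvvvAiiiii => vvvvvvAiiiiii   [A -> v A i]
vvvvvvAiiiiii => vvvvvvvAiiiiiii   [A -> v A i]
vvvvvvvAiiiiiii => vvvvvvvvAiiiiiiii   [A -> v A i]
vvvvvvvvAiiiiiiii => vvvvvvvvvAiiiiiiiii   [A -> v A i]
vvvvvvvvvAiiiiiiiii => vvvvvvvvvvAiiiiiiiiii   [A -> v A i]
vvvvvvvvvvAiiiiiiiiii => vvvvvvvvvvvAiiiiiiiiiii   [A -> v A i]
vvvvvvvvvvvAiiiiiiiiiii => vvvvvvvvvvvvAiiiiiiiiiiii   [A -> v A i]
vvvvvvvvvvvvAiiiiiiiiiiii => vvvvvvvvvvvvvAiiiiiiiiiiiii   [A -> v A i]
vvvvvvvvvvvvvAiiiiiiiiiiiii => vvvvvvvvvvvvvviiiiiiiiiiiiii   [A -> v i]

A=>vAi=>vvAii=>vvvAiii=>vvvvAiiii=>vvvvvAiiiii=>vvvvvvAiiiiii=>vvvvvvvAiiiiiii=>vvvvvvvvAiiiiiiii=>vvvvvvvvvAiiiiiiiii=>vvvvvvvvvvAiiiiiiiiii=>vvvvvvvvvvvAiiiiiiiiiii=>vvvvvvvvvvvvAiiiiiiiiiiii=>vvvvvvvvvvvvvAiiiiiiiiiiiii=>vvvvvvvvvvvvvviiiiiiiiiiiiii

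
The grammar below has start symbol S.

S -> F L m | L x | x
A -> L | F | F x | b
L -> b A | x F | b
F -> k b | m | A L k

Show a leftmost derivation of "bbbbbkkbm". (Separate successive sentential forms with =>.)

S => FLm => ALkLm => LLkLm => bLkLm => bbAkLm => bbFkLm => bbALkkLm => bbbLkkLm => bbbbAkkLm => bbbbLkkLm => bbbbbkkLm => bbbbbkkbm

S => FLm   [S -> F L m]
FLm => ALkLm   [F -> A L k]
ALkLm => LLkLm   [A -> L]
LLkLm => bLkLm   [L -> b]
bLkLm => bbAkLm   [L -> b A]
bbAkLm => bbFkLm   [A -> F]
bbFkLm => bbALkkLm   [F -> A L k]
bbALkkLm => bbbLkkLm   [A -> b]
bbbLkkLm => bbbbAkkLm   [L -> b A]
bbbbAkkLm => bbbbLkkLm   [A -> L]
bbbbLkkLm => bbbbbkkLm   [L -> b]
bbbbbkkLm => bbbbbkkbm   [L -> b]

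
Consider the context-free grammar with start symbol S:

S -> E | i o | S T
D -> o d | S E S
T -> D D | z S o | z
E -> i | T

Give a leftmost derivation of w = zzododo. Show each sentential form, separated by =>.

S => E   [S -> E]
E => T   [E -> T]
T => zSo   [T -> z S o]
zSo => zSTo   [S -> S T]
zSTo => zETo   [S -> E]
zETo => zTTo   [E -> T]
zTTo => zzTo   [T -> z]
zzTo => zzDDo   [T -> D D]
zzDDo => zzodDo   [D -> o d]
zzodDo => zzododo   [D -> o d]

S => E => T => zSo => zSTo => zETo => zTTo => zzTo => zzDDo => zzodDo => zzododo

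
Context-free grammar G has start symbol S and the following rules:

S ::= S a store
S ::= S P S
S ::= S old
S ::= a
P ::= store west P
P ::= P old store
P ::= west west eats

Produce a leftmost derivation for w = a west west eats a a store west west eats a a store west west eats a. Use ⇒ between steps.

S ⇒ S P S ⇒ S a store P S ⇒ S P S a store P S ⇒ S a store P S a store P S ⇒ S P S a store P S a store P S ⇒ a P S a store P S a store P S ⇒ a west west eats S a store P S a store P S ⇒ a west west eats a a store P S a store P S ⇒ a west west eats a a store west west eats S a store P S ⇒ a west west eats a a store west west eats a a store P S ⇒ a west west eats a a store west west eats a a store west west eats S ⇒ a west west eats a a store west west eats a a store west west eats a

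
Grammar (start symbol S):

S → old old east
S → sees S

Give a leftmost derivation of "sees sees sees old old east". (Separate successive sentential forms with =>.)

S => sees S   [S → sees S]
sees S => sees sees S   [S → sees S]
sees sees S => sees sees sees S   [S → sees S]
sees sees sees S => sees sees sees old old east   [S → old old east]

S => sees S => sees sees S => sees sees sees S => sees sees sees old old east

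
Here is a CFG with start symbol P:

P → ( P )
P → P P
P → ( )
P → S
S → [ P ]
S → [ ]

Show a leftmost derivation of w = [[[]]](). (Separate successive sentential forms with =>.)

P => PP   [P → P P]
PP => SP   [P → S]
SP => [P]P   [S → [ P ]]
[P]P => [S]P   [P → S]
[S]P => [[P]]P   [S → [ P ]]
[[P]]P => [[S]]P   [P → S]
[[S]]P => [[[]]]P   [S → [ ]]
[[[]]]P => [[[]]]()   [P → ( )]

P => PP => SP => [P]P => [S]P => [[P]]P => [[S]]P => [[[]]]P => [[[]]]()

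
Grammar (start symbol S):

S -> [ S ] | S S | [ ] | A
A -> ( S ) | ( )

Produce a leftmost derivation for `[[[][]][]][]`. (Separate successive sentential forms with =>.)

S=>SS=>[S]S=>[SS]S=>[[S]S]S=>[[SS]S]S=>[[[]S]S]S=>[[[][]]S]S=>[[[][]][]]S=>[[[][]][]][]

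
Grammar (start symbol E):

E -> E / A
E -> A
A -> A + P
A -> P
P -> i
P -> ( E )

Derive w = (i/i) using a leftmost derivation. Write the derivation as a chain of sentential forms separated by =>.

E => A => P => (E) => (E/A) => (A/A) => (P/A) => (i/A) => (i/P) => (i/i)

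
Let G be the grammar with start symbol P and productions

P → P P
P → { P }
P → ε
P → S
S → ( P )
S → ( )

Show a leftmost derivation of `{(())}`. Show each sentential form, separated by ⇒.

P ⇒ {P}   [P → { P }]
{P} ⇒ {PP}   [P → P P]
{PP} ⇒ {SP}   [P → S]
{SP} ⇒ {(P)P}   [S → ( P )]
{(P)P} ⇒ {(PP)P}   [P → P P]
{(PP)P} ⇒ {(SP)P}   [P → S]
{(SP)P} ⇒ {((P)P)P}   [S → ( P )]
{((P)P)P} ⇒ {(()P)P}   [P → ε]
{(()P)P} ⇒ {(())P}   [P → ε]
{(())P} ⇒ {(())}   [P → ε]

P ⇒ {P} ⇒ {PP} ⇒ {SP} ⇒ {(P)P} ⇒ {(PP)P} ⇒ {(SP)P} ⇒ {((P)P)P} ⇒ {(()P)P} ⇒ {(())P} ⇒ {(())}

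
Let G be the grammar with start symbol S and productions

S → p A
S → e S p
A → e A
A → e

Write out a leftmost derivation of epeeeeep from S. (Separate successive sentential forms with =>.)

S=>eSp=>epAp=>epeAp=>epeeAp=>epeeeAp=>epeeeeAp=>epeeeeep

S => eSp   [S → e S p]
eSp => epAp   [S → p A]
epAp => epeAp   [A → e A]
epeAp => epeeAp   [A → e A]
epeeAp => epeeeAp   [A → e A]
epeeeAp => epeeeeAp   [A → e A]
epeeeeAp => epeeeeep   [A → e]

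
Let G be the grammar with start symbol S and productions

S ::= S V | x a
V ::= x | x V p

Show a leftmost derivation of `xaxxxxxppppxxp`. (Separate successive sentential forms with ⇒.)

S ⇒ SV ⇒ SVV ⇒ xaVV ⇒ xaxVpV ⇒ xaxxVppV ⇒ xaxxxVpppV ⇒ xaxxxxVppppV ⇒ xaxxxxxppppV ⇒ xaxxxxxppppxVp ⇒ xaxxxxxppppxxp

S ⇒ SV   [S ::= S V]
SV ⇒ SVV   [S ::= S V]
SVV ⇒ xaVV   [S ::= x a]
xaVV ⇒ xaxVpV   [V ::= x V p]
xaxVpV ⇒ xaxxVppV   [V ::= x V p]
xaxxVppV ⇒ xaxxxVpppV   [V ::= x V p]
xaxxxVpppV ⇒ xaxxxxVppppV   [V ::= x V p]
xaxxxxVppppV ⇒ xaxxxxxppppV   [V ::= x]
xaxxxxxppppV ⇒ xaxxxxxppppxVp   [V ::= x V p]
xaxxxxxppppxVp ⇒ xaxxxxxppppxxp   [V ::= x]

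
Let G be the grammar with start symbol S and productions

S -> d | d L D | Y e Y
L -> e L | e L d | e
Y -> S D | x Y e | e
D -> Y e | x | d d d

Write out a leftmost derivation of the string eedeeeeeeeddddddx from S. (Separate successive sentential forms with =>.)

S => YeY   [S -> Y e Y]
YeY => eeY   [Y -> e]
eeY => eeSD   [Y -> S D]
eeSD => eedLDD   [S -> d L D]
eedLDD => eedeLdDD   [L -> e L d]
eedeLdDD => eedeeLddDD   [L -> e L d]
eedeeLddDD => eedeeeLddDD   [L -> e L]
eedeeeLddDD => eedeeeeLddDD   [L -> e L]
eedeeeeLddDD => eedeeeeeLddDD   [L -> e L]
eedeeeeeLddDD => eedeeeeeeLdddDD   [L -> e L d]
eedeeeeeeLdddDD => eedeeeeeeedddDD   [L -> e]
eedeeeeeeedddDD => eedeeeeeeeddddddD   [D -> d d d]
eedeeeeeeeddddddD => eedeeeeeeeddddddx   [D -> x]

S => YeY => eeY => eeSD => eedLDD => eedeLdDD => eedeeLddDD => eedeeeLddDD => eedeeeeLddDD => eedeeeeeLddDD => eedeeeeeeLdddDD => eedeeeeeeedddDD => eedeeeeeeeddddddD => eedeeeeeeeddddddx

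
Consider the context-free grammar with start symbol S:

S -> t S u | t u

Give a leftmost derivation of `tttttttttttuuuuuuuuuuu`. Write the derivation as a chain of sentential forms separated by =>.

S => tSu   [S -> t S u]
tSu => ttSuu   [S -> t S u]
ttSuu => tttSuuu   [S -> t S u]
tttSuuu => ttttSuuuu   [S -> t S u]
ttttSuuuu => tttttSuuuuu   [S -> t S u]
tttttSuuuuu => ttttttSuuuuuu   [S -> t S u]
ttttttSuuuuuu => tttttttSuuuuuuu   [S -> t S u]
tttttttSuuuuuuu => ttttttttSuuuuuuuu   [S -> t S u]
ttttttttSuuuuuuuu => tttttttttSuuuuuuuuu   [S -> t S u]
tttttttttSuuuuuuuuu => ttttttttttSuuuuuuuuuu   [S -> t S u]
ttttttttttSuuuuuuuuuu => tttttttttttuuuuuuuuuuu   [S -> t u]

S=>tSu=>ttSuu=>tttSuuu=>ttttSuuuu=>tttttSuuuuu=>ttttttSuuuuuu=>tttttttSuuuuuuu=>ttttttttSuuuuuuuu=>tttttttttSuuuuuuuuu=>ttttttttttSuuuuuuuuuu=>tttttttttttuuuuuuuuuuu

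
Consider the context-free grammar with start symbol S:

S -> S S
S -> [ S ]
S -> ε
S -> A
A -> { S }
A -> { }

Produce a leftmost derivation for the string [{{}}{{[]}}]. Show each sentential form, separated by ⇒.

S ⇒ [S] ⇒ [SS] ⇒ [AS] ⇒ [{S}S] ⇒ [{A}S] ⇒ [{{}}S] ⇒ [{{}}A] ⇒ [{{}}{S}] ⇒ [{{}}{SS}] ⇒ [{{}}{AS}] ⇒ [{{}}{{S}S}] ⇒ [{{}}{{[S]}S}] ⇒ [{{}}{{[]}S}] ⇒ [{{}}{{[]}}]

S ⇒ [S]   [S -> [ S ]]
[S] ⇒ [SS]   [S -> S S]
[SS] ⇒ [AS]   [S -> A]
[AS] ⇒ [{S}S]   [A -> { S }]
[{S}S] ⇒ [{A}S]   [S -> A]
[{A}S] ⇒ [{{}}S]   [A -> { }]
[{{}}S] ⇒ [{{}}A]   [S -> A]
[{{}}A] ⇒ [{{}}{S}]   [A -> { S }]
[{{}}{S}] ⇒ [{{}}{SS}]   [S -> S S]
[{{}}{SS}] ⇒ [{{}}{AS}]   [S -> A]
[{{}}{AS}] ⇒ [{{}}{{S}S}]   [A -> { S }]
[{{}}{{S}S}] ⇒ [{{}}{{[S]}S}]   [S -> [ S ]]
[{{}}{{[S]}S}] ⇒ [{{}}{{[]}S}]   [S -> ε]
[{{}}{{[]}S}] ⇒ [{{}}{{[]}}]   [S -> ε]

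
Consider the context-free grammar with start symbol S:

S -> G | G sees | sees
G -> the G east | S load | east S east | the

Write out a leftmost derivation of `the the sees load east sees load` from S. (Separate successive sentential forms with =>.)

S => G   [S -> G]
G => S load   [G -> S load]
S load => G sees load   [S -> G sees]
G sees load => the G east sees load   [G -> the G east]
the G east sees load => the S load east sees load   [G -> S load]
the S load east sees load => the G sees load east sees load   [S -> G sees]
the G sees load east sees load => the the sees load east sees load   [G -> the]

S => G => S load => G sees load => the G east sees load => the S load east sees load => the G sees load east sees load => the the sees load east sees load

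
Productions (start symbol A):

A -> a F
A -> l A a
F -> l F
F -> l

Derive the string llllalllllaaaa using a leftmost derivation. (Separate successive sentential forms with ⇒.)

A⇒lAa⇒llAaa⇒lllAaaa⇒llllAaaaa⇒llllaFaaaa⇒llllalFaaaa⇒llllallFaaaa⇒llllalllFaaaa⇒llllallllFaaaa⇒llllalllllaaaa

A ⇒ lAa   [A -> l A a]
lAa ⇒ llAaa   [A -> l A a]
llAaa ⇒ lllAaaa   [A -> l A a]
lllAaaa ⇒ llllAaaaa   [A -> l A a]
llllAaaaa ⇒ llllaFaaaa   [A -> a F]
llllaFaaaa ⇒ llllalFaaaa   [F -> l F]
llllalFaaaa ⇒ llllallFaaaa   [F -> l F]
llllallFaaaa ⇒ llllalllFaaaa   [F -> l F]
llllalllFaaaa ⇒ llllallllFaaaa   [F -> l F]
llllallllFaaaa ⇒ llllalllllaaaa   [F -> l]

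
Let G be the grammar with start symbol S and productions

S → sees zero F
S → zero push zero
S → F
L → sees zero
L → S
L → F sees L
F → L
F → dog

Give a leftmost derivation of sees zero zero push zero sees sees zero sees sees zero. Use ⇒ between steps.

S ⇒ sees zero F   [S → sees zero F]
sees zero F ⇒ sees zero L   [F → L]
sees zero L ⇒ sees zero F sees L   [L → F sees L]
sees zero F sees L ⇒ sees zero L sees L   [F → L]
sees zero L sees L ⇒ sees zero F sees L sees L   [L → F sees L]
sees zero F sees L sees L ⇒ sees zero L sees L sees L   [F → L]
sees zero L sees L sees L ⇒ sees zero S sees L sees L   [L → S]
sees zero S sees L sees L ⇒ sees zero zero push zero sees L sees L   [S → zero push zero]
sees zero zero push zero sees L sees L ⇒ sees zero zero push zero sees sees zero sees L   [L → sees zero]
sees zero zero push zero sees sees zero sees L ⇒ sees zero zero push zero sees sees zero sees sees zero   [L → sees zero]

S ⇒ sees zero F ⇒ sees zero L ⇒ sees zero F sees L ⇒ sees zero L sees L ⇒ sees zero F sees L sees L ⇒ sees zero L sees L sees L ⇒ sees zero S sees L sees L ⇒ sees zero zero push zero sees L sees L ⇒ sees zero zero push zero sees sees zero sees L ⇒ sees zero zero push zero sees sees zero sees sees zero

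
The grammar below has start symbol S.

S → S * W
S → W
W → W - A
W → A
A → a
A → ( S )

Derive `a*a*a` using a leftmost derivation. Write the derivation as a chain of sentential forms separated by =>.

S => S*W   [S → S * W]
S*W => S*W*W   [S → S * W]
S*W*W => W*W*W   [S → W]
W*W*W => A*W*W   [W → A]
A*W*W => a*W*W   [A → a]
a*W*W => a*A*W   [W → A]
a*A*W => a*a*W   [A → a]
a*a*W => a*a*A   [W → A]
a*a*A => a*a*a   [A → a]

S => S*W => S*W*W => W*W*W => A*W*W => a*W*W => a*A*W => a*a*W => a*a*A => a*a*a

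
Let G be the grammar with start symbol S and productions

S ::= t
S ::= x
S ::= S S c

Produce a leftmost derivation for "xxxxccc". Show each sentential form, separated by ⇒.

S ⇒ SSc ⇒ xSc ⇒ xSScc ⇒ xxScc ⇒ xxSSccc ⇒ xxxSccc ⇒ xxxxccc

S ⇒ SSc   [S ::= S S c]
SSc ⇒ xSc   [S ::= x]
xSc ⇒ xSScc   [S ::= S S c]
xSScc ⇒ xxScc   [S ::= x]
xxScc ⇒ xxSSccc   [S ::= S S c]
xxSSccc ⇒ xxxSccc   [S ::= x]
xxxSccc ⇒ xxxxccc   [S ::= x]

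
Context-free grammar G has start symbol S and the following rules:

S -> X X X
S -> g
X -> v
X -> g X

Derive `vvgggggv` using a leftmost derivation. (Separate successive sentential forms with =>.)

S=>XXX=>vXX=>vvX=>vvgX=>vvggX=>vvgggX=>vvggggX=>vvgggggX=>vvgggggv

S => XXX   [S -> X X X]
XXX => vXX   [X -> v]
vXX => vvX   [X -> v]
vvX => vvgX   [X -> g X]
vvgX => vvggX   [X -> g X]
vvggX => vvgggX   [X -> g X]
vvgggX => vvggggX   [X -> g X]
vvggggX => vvgggggX   [X -> g X]
vvgggggX => vvgggggv   [X -> v]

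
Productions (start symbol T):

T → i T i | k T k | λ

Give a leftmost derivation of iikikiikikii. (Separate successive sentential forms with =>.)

T => iTi => iiTii => iikTkii => iikiTikii => iikikTkikii => iikikiTikikii => iikikiikikii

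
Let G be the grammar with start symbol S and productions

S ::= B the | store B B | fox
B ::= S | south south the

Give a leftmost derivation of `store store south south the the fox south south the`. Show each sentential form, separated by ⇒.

S ⇒ store B B ⇒ store S B ⇒ store store B B B ⇒ store store S B B ⇒ store store B the B B ⇒ store store south south the the B B ⇒ store store south south the the S B ⇒ store store south south the the fox B ⇒ store store south south the the fox south south the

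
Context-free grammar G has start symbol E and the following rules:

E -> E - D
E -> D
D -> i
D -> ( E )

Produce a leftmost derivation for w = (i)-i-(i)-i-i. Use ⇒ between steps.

E ⇒ E-D   [E -> E - D]
E-D ⇒ E-D-D   [E -> E - D]
E-D-D ⇒ E-D-D-D   [E -> E - D]
E-D-D-D ⇒ E-D-D-D-D   [E -> E - D]
E-D-D-D-D ⇒ D-D-D-D-D   [E -> D]
D-D-D-D-D ⇒ (E)-D-D-D-D   [D -> ( E )]
(E)-D-D-D-D ⇒ (D)-D-D-D-D   [E -> D]
(D)-D-D-D-D ⇒ (i)-D-D-D-D   [D -> i]
(i)-D-D-D-D ⇒ (i)-i-D-D-D   [D -> i]
(i)-i-D-D-D ⇒ (i)-i-(E)-D-D   [D -> ( E )]
(i)-i-(E)-D-D ⇒ (i)-i-(D)-D-D   [E -> D]
(i)-i-(D)-D-D ⇒ (i)-i-(i)-D-D   [D -> i]
(i)-i-(i)-D-D ⇒ (i)-i-(i)-i-D   [D -> i]
(i)-i-(i)-i-D ⇒ (i)-i-(i)-i-i   [D -> i]

E⇒E-D⇒E-D-D⇒E-D-D-D⇒E-D-D-D-D⇒D-D-D-D-D⇒(E)-D-D-D-D⇒(D)-D-D-D-D⇒(i)-D-D-D-D⇒(i)-i-D-D-D⇒(i)-i-(E)-D-D⇒(i)-i-(D)-D-D⇒(i)-i-(i)-D-D⇒(i)-i-(i)-i-D⇒(i)-i-(i)-i-i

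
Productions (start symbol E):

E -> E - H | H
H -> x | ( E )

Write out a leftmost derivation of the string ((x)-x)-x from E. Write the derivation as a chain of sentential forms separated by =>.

E=>E-H=>H-H=>(E)-H=>(E-H)-H=>(H-H)-H=>((E)-H)-H=>((H)-H)-H=>((x)-H)-H=>((x)-x)-H=>((x)-x)-x

E => E-H   [E -> E - H]
E-H => H-H   [E -> H]
H-H => (E)-H   [H -> ( E )]
(E)-H => (E-H)-H   [E -> E - H]
(E-H)-H => (H-H)-H   [E -> H]
(H-H)-H => ((E)-H)-H   [H -> ( E )]
((E)-H)-H => ((H)-H)-H   [E -> H]
((H)-H)-H => ((x)-H)-H   [H -> x]
((x)-H)-H => ((x)-x)-H   [H -> x]
((x)-x)-H => ((x)-x)-x   [H -> x]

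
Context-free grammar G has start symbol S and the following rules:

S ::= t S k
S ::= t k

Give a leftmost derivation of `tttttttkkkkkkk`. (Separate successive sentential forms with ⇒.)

S ⇒ tSk ⇒ ttSkk ⇒ tttSkkk ⇒ ttttSkkkk ⇒ tttttSkkkkk ⇒ ttttttSkkkkkk ⇒ tttttttkkkkkkk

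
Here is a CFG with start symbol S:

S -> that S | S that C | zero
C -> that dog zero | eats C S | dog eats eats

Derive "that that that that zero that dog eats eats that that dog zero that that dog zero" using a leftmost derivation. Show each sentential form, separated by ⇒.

S ⇒ S that C ⇒ that S that C ⇒ that S that C that C ⇒ that S that C that C that C ⇒ that that S that C that C that C ⇒ that that that S that C that C that C ⇒ that that that that S that C that C that C ⇒ that that that that zero that C that C that C ⇒ that that that that zero that dog eats eats that C that C ⇒ that that that that zero that dog eats eats that that dog zero that C ⇒ that that that that zero that dog eats eats that that dog zero that that dog zero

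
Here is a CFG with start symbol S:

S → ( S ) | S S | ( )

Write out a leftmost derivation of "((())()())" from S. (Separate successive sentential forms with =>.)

S=>(S)=>(SS)=>((S)S)=>((())S)=>((())SS)=>((())()S)=>((())()())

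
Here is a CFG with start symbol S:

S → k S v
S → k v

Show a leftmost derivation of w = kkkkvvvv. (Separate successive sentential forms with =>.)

S=>kSv=>kkSvv=>kkkSvvv=>kkkkvvvv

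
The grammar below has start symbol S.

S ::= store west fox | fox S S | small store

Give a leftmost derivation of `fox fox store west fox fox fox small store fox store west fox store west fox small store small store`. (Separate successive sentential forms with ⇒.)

S ⇒ fox S S   [S ::= fox S S]
fox S S ⇒ fox fox S S S   [S ::= fox S S]
fox fox S S S ⇒ fox fox store west fox S S   [S ::= store west fox]
fox fox store west fox S S ⇒ fox fox store west fox fox S S S   [S ::= fox S S]
fox fox store west fox fox S S S ⇒ fox fox store west fox fox fox S S S S   [S ::= fox S S]
fox fox store west fox fox fox S S S S ⇒ fox fox store west fox fox fox small store S S S   [S ::= small store]
fox fox store west fox fox fox small store S S S ⇒ fox fox store west fox fox fox small store fox S S S S   [S ::= fox S S]
fox fox store west fox fox fox small store fox S S S S ⇒ fox fox store west fox fox fox small store fox store west fox S S S   [S ::= store west fox]
fox fox store west fox fox fox small store fox store west fox S S S ⇒ fox fox store west fox fox fox small store fox store west fox store west fox S S   [S ::= store west fox]
fox fox store west fox fox fox small store fox store west fox store west fox S S ⇒ fox fox store west fox fox fox small store fox store west fox store west fox small store S   [S ::= small store]
fox fox store west fox fox fox small store fox store west fox store west fox small store S ⇒ fox fox store west fox fox fox small store fox store west fox store west fox small store small store   [S ::= small store]

S ⇒ fox S S ⇒ fox fox S S S ⇒ fox fox store west fox S S ⇒ fox fox store west fox fox S S S ⇒ fox fox store west fox fox fox S S S S ⇒ fox fox store west fox fox fox small store S S S ⇒ fox fox store west fox fox fox small store fox S S S S ⇒ fox fox store west fox fox fox small store fox store west fox S S S ⇒ fox fox store west fox fox fox small store fox store west fox store west fox S S ⇒ fox fox store west fox fox fox small store fox store west fox store west fox small store S ⇒ fox fox store west fox fox fox small store fox store west fox store west fox small store small store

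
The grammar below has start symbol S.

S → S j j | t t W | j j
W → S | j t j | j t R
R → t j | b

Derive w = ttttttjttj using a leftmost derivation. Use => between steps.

S=>ttW=>ttS=>ttttW=>ttttS=>ttttttW=>ttttttjtR=>ttttttjttj

S => ttW   [S → t t W]
ttW => ttS   [W → S]
ttS => ttttW   [S → t t W]
ttttW => ttttS   [W → S]
ttttS => ttttttW   [S → t t W]
ttttttW => ttttttjtR   [W → j t R]
ttttttjtR => ttttttjttj   [R → t j]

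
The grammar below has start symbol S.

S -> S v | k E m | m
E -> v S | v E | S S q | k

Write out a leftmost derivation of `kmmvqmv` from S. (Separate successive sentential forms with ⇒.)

S ⇒ Sv   [S -> S v]
Sv ⇒ kEmv   [S -> k E m]
kEmv ⇒ kSSqmv   [E -> S S q]
kSSqmv ⇒ kmSqmv   [S -> m]
kmSqmv ⇒ kmSvqmv   [S -> S v]
kmSvqmv ⇒ kmmvqmv   [S -> m]

S⇒Sv⇒kEmv⇒kSSqmv⇒kmSqmv⇒kmSvqmv⇒kmmvqmv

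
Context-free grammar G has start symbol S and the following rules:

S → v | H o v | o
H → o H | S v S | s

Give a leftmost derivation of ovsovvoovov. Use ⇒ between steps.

S ⇒ Hov ⇒ SvSov ⇒ ovSov ⇒ ovHovov ⇒ ovSvSovov ⇒ ovHovvSovov ⇒ ovsovvSovov ⇒ ovsovvoovov

S ⇒ Hov   [S → H o v]
Hov ⇒ SvSov   [H → S v S]
SvSov ⇒ ovSov   [S → o]
ovSov ⇒ ovHovov   [S → H o v]
ovHovov ⇒ ovSvSovov   [H → S v S]
ovSvSovov ⇒ ovHovvSovov   [S → H o v]
ovHovvSovov ⇒ ovsovvSovov   [H → s]
ovsovvSovov ⇒ ovsovvoovov   [S → o]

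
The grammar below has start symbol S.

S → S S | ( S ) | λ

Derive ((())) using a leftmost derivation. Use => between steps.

S => SS => SSS => (S)SS => ((S))SS => ((SS))SS => ((SSS))SS => (((S)SS))SS => ((()SS))SS => ((()S))SS => ((()))SS => ((()))S => ((()))

S => SS   [S → S S]
SS => SSS   [S → S S]
SSS => (S)SS   [S → ( S )]
(S)SS => ((S))SS   [S → ( S )]
((S))SS => ((SS))SS   [S → S S]
((SS))SS => ((SSS))SS   [S → S S]
((SSS))SS => (((S)SS))SS   [S → ( S )]
(((S)SS))SS => ((()SS))SS   [S → λ]
((()SS))SS => ((()S))SS   [S → λ]
((()S))SS => ((()))SS   [S → λ]
((()))SS => ((()))S   [S → λ]
((()))S => ((()))   [S → λ]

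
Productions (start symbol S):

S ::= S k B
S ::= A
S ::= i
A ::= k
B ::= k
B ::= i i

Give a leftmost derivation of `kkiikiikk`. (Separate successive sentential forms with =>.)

S => SkB   [S ::= S k B]
SkB => SkBkB   [S ::= S k B]
SkBkB => SkBkBkB   [S ::= S k B]
SkBkBkB => AkBkBkB   [S ::= A]
AkBkBkB => kkBkBkB   [A ::= k]
kkBkBkB => kkiikBkB   [B ::= i i]
kkiikBkB => kkiikiikB   [B ::= i i]
kkiikiikB => kkiikiikk   [B ::= k]

S => SkB => SkBkB => SkBkBkB => AkBkBkB => kkBkBkB => kkiikBkB => kkiikiikB => kkiikiikk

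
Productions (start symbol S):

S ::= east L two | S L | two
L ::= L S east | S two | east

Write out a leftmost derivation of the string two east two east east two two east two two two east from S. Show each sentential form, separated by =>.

S => S L => two L => two L S east => two S two S east => two east L two two S east => two east L S east two two S east => two east S two S east two two S east => two east S L two S east two two S east => two east S L L two S east two two S east => two east two L L two S east two two S east => two east two east L two S east two two S east => two east two east east two S east two two S east => two east two east east two two east two two S east => two east two east east two two east two two two east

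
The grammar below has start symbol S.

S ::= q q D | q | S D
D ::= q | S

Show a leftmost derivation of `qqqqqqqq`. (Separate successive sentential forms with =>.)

S => qqD => qqS => qqSD => qqSDD => qqSDDD => qqqqDDDD => qqqqqDDD => qqqqqqDD => qqqqqqqD => qqqqqqqq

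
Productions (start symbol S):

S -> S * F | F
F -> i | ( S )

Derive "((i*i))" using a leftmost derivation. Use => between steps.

S=>F=>(S)=>(F)=>((S))=>((S*F))=>((F*F))=>((i*F))=>((i*i))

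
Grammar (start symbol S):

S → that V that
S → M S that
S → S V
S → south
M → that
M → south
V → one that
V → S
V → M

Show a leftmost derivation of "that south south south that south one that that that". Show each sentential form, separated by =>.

S => that V that => that S that => that M S that that => that south S that that => that south S V that that => that south M S that V that that => that south south S that V that that => that south south south that V that that => that south south south that S that that => that south south south that S V that that => that south south south that south V that that => that south south south that south one that that that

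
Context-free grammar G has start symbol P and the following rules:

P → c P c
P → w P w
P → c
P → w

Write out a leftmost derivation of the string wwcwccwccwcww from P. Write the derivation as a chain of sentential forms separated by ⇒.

P ⇒ wPw   [P → w P w]
wPw ⇒ wwPww   [P → w P w]
wwPww ⇒ wwcPcww   [P → c P c]
wwcPcww ⇒ wwcwPwcww   [P → w P w]
wwcwPwcww ⇒ wwcwcPcwcww   [P → c P c]
wwcwcPcwcww ⇒ wwcwccPccwcww   [P → c P c]
wwcwccPccwcww ⇒ wwcwccwccwcww   [P → w]

P⇒wPw⇒wwPww⇒wwcPcww⇒wwcwPwcww⇒wwcwcPcwcww⇒wwcwccPccwcww⇒wwcwccwccwcww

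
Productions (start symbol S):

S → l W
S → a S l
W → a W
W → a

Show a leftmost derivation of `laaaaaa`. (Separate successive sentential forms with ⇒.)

S ⇒ lW   [S → l W]
lW ⇒ laW   [W → a W]
laW ⇒ laaW   [W → a W]
laaW ⇒ laaaW   [W → a W]
laaaW ⇒ laaaaW   [W → a W]
laaaaW ⇒ laaaaaW   [W → a W]
laaaaaW ⇒ laaaaaa   [W → a]

S ⇒ lW ⇒ laW ⇒ laaW ⇒ laaaW ⇒ laaaaW ⇒ laaaaaW ⇒ laaaaaa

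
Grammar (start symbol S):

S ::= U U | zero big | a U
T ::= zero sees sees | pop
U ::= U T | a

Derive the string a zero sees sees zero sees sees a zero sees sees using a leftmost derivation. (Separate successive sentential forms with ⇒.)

S ⇒ U U ⇒ U T U ⇒ U T T U ⇒ a T T U ⇒ a zero sees sees T U ⇒ a zero sees sees zero sees sees U ⇒ a zero sees sees zero sees sees U T ⇒ a zero sees sees zero sees sees a T ⇒ a zero sees sees zero sees sees a zero sees sees

S ⇒ U U   [S ::= U U]
U U ⇒ U T U   [U ::= U T]
U T U ⇒ U T T U   [U ::= U T]
U T T U ⇒ a T T U   [U ::= a]
a T T U ⇒ a zero sees sees T U   [T ::= zero sees sees]
a zero sees sees T U ⇒ a zero sees sees zero sees sees U   [T ::= zero sees sees]
a zero sees sees zero sees sees U ⇒ a zero sees sees zero sees sees U T   [U ::= U T]
a zero sees sees zero sees sees U T ⇒ a zero sees sees zero sees sees a T   [U ::= a]
a zero sees sees zero sees sees a T ⇒ a zero sees sees zero sees sees a zero sees sees   [T ::= zero sees sees]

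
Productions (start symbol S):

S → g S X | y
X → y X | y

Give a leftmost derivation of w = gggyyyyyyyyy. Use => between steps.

S => gSX   [S → g S X]
gSX => ggSXX   [S → g S X]
ggSXX => gggSXXX   [S → g S X]
gggSXXX => gggyXXX   [S → y]
gggyXXX => gggyyXX   [X → y]
gggyyXX => gggyyyXX   [X → y X]
gggyyyXX => gggyyyyXX   [X → y X]
gggyyyyXX => gggyyyyyXX   [X → y X]
gggyyyyyXX => gggyyyyyyXX   [X → y X]
gggyyyyyyXX => gggyyyyyyyX   [X → y]
gggyyyyyyyX => gggyyyyyyyyX   [X → y X]
gggyyyyyyyyX => gggyyyyyyyyy   [X → y]

S => gSX => ggSXX => gggSXXX => gggyXXX => gggyyXX => gggyyyXX => gggyyyyXX => gggyyyyyXX => gggyyyyyyXX => gggyyyyyyyX => gggyyyyyyyyX => gggyyyyyyyyy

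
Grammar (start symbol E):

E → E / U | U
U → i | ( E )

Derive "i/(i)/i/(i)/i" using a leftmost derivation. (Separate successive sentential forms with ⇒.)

E⇒E/U⇒E/U/U⇒E/U/U/U⇒E/U/U/U/U⇒U/U/U/U/U⇒i/U/U/U/U⇒i/(E)/U/U/U⇒i/(U)/U/U/U⇒i/(i)/U/U/U⇒i/(i)/i/U/U⇒i/(i)/i/(E)/U⇒i/(i)/i/(U)/U⇒i/(i)/i/(i)/U⇒i/(i)/i/(i)/i

E ⇒ E/U   [E → E / U]
E/U ⇒ E/U/U   [E → E / U]
E/U/U ⇒ E/U/U/U   [E → E / U]
E/U/U/U ⇒ E/U/U/U/U   [E → E / U]
E/U/U/U/U ⇒ U/U/U/U/U   [E → U]
U/U/U/U/U ⇒ i/U/U/U/U   [U → i]
i/U/U/U/U ⇒ i/(E)/U/U/U   [U → ( E )]
i/(E)/U/U/U ⇒ i/(U)/U/U/U   [E → U]
i/(U)/U/U/U ⇒ i/(i)/U/U/U   [U → i]
i/(i)/U/U/U ⇒ i/(i)/i/U/U   [U → i]
i/(i)/i/U/U ⇒ i/(i)/i/(E)/U   [U → ( E )]
i/(i)/i/(E)/U ⇒ i/(i)/i/(U)/U   [E → U]
i/(i)/i/(U)/U ⇒ i/(i)/i/(i)/U   [U → i]
i/(i)/i/(i)/U ⇒ i/(i)/i/(i)/i   [U → i]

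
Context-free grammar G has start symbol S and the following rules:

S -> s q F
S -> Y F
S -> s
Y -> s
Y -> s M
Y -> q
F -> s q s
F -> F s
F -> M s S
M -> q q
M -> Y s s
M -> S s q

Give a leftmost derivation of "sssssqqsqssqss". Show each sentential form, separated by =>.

S => YF => sMF => sYssF => ssssF => ssssMsS => ssssSsqsS => ssssYFsqsS => sssssMFsqsS => sssssqqFsqsS => sssssqqsqssqsS => sssssqqsqssqss

S => YF   [S -> Y F]
YF => sMF   [Y -> s M]
sMF => sYssF   [M -> Y s s]
sYssF => ssssF   [Y -> s]
ssssF => ssssMsS   [F -> M s S]
ssssMsS => ssssSsqsS   [M -> S s q]
ssssSsqsS => ssssYFsqsS   [S -> Y F]
ssssYFsqsS => sssssMFsqsS   [Y -> s M]
sssssMFsqsS => sssssqqFsqsS   [M -> q q]
sssssqqFsqsS => sssssqqsqssqsS   [F -> s q s]
sssssqqsqssqsS => sssssqqsqssqss   [S -> s]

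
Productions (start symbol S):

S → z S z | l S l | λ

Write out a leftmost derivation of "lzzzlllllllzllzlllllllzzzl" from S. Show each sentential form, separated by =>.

S=>lSl=>lzSzl=>lzzSzzl=>lzzzSzzzl=>lzzzlSlzzzl=>lzzzllSllzzzl=>lzzzlllSlllzzzl=>lzzzllllSllllzzzl=>lzzzlllllSlllllzzzl=>lzzzllllllSllllllzzzl=>lzzzlllllllSlllllllzzzl=>lzzzlllllllzSzlllllllzzzl=>lzzzlllllllzlSlzlllllllzzzl=>lzzzlllllllzllzlllllllzzzl

S => lSl   [S → l S l]
lSl => lzSzl   [S → z S z]
lzSzl => lzzSzzl   [S → z S z]
lzzSzzl => lzzzSzzzl   [S → z S z]
lzzzSzzzl => lzzzlSlzzzl   [S → l S l]
lzzzlSlzzzl => lzzzllSllzzzl   [S → l S l]
lzzzllSllzzzl => lzzzlllSlllzzzl   [S → l S l]
lzzzlllSlllzzzl => lzzzllllSllllzzzl   [S → l S l]
lzzzllllSllllzzzl => lzzzlllllSlllllzzzl   [S → l S l]
lzzzlllllSlllllzzzl => lzzzllllllSllllllzzzl   [S → l S l]
lzzzllllllSllllllzzzl => lzzzlllllllSlllllllzzzl   [S → l S l]
lzzzlllllllSlllllllzzzl => lzzzlllllllzSzlllllllzzzl   [S → z S z]
lzzzlllllllzSzlllllllzzzl => lzzzlllllllzlSlzlllllllzzzl   [S → l S l]
lzzzlllllllzlSlzlllllllzzzl => lzzzlllllllzllzlllllllzzzl   [S → λ]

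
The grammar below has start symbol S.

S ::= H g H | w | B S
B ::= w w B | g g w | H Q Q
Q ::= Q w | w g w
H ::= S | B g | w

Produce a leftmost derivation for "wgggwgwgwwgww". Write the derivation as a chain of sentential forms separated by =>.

S => HgH   [S ::= H g H]
HgH => wgH   [H ::= w]
wgH => wgS   [H ::= S]
wgS => wgBS   [S ::= B S]
wgBS => wgHQQS   [B ::= H Q Q]
wgHQQS => wgBgQQS   [H ::= B g]
wgBgQQS => wgggwgQQS   [B ::= g g w]
wgggwgQQS => wgggwgwgwQS   [Q ::= w g w]
wgggwgwgwQS => wgggwgwgwwgwS   [Q ::= w g w]
wgggwgwgwwgwS => wgggwgwgwwgww   [S ::= w]

S=>HgH=>wgH=>wgS=>wgBS=>wgHQQS=>wgBgQQS=>wgggwgQQS=>wgggwgwgwQS=>wgggwgwgwwgwS=>wgggwgwgwwgww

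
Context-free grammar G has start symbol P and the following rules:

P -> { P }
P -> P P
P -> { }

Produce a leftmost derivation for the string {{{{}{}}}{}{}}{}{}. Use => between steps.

P => PP => PPP => {P}PP => {PP}PP => {PPP}PP => {{P}PP}PP => {{{P}}PP}PP => {{{PP}}PP}PP => {{{{}P}}PP}PP => {{{{}{}}}PP}PP => {{{{}{}}}{}P}PP => {{{{}{}}}{}{}}PP => {{{{}{}}}{}{}}{}P => {{{{}{}}}{}{}}{}{}

P => PP   [P -> P P]
PP => PPP   [P -> P P]
PPP => {P}PP   [P -> { P }]
{P}PP => {PP}PP   [P -> P P]
{PP}PP => {PPP}PP   [P -> P P]
{PPP}PP => {{P}PP}PP   [P -> { P }]
{{P}PP}PP => {{{P}}PP}PP   [P -> { P }]
{{{P}}PP}PP => {{{PP}}PP}PP   [P -> P P]
{{{PP}}PP}PP => {{{{}P}}PP}PP   [P -> { }]
{{{{}P}}PP}PP => {{{{}{}}}PP}PP   [P -> { }]
{{{{}{}}}PP}PP => {{{{}{}}}{}P}PP   [P -> { }]
{{{{}{}}}{}P}PP => {{{{}{}}}{}{}}PP   [P -> { }]
{{{{}{}}}{}{}}PP => {{{{}{}}}{}{}}{}P   [P -> { }]
{{{{}{}}}{}{}}{}P => {{{{}{}}}{}{}}{}{}   [P -> { }]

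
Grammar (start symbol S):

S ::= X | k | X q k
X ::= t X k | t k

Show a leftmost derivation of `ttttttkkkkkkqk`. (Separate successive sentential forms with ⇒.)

S ⇒ Xqk ⇒ tXkqk ⇒ ttXkkqk ⇒ tttXkkkqk ⇒ ttttXkkkkqk ⇒ tttttXkkkkkqk ⇒ ttttttkkkkkkqk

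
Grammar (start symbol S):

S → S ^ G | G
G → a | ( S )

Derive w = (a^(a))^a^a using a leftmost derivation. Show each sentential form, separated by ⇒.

S ⇒ S^G ⇒ S^G^G ⇒ G^G^G ⇒ (S)^G^G ⇒ (S^G)^G^G ⇒ (G^G)^G^G ⇒ (a^G)^G^G ⇒ (a^(S))^G^G ⇒ (a^(G))^G^G ⇒ (a^(a))^G^G ⇒ (a^(a))^a^G ⇒ (a^(a))^a^a

S ⇒ S^G   [S → S ^ G]
S^G ⇒ S^G^G   [S → S ^ G]
S^G^G ⇒ G^G^G   [S → G]
G^G^G ⇒ (S)^G^G   [G → ( S )]
(S)^G^G ⇒ (S^G)^G^G   [S → S ^ G]
(S^G)^G^G ⇒ (G^G)^G^G   [S → G]
(G^G)^G^G ⇒ (a^G)^G^G   [G → a]
(a^G)^G^G ⇒ (a^(S))^G^G   [G → ( S )]
(a^(S))^G^G ⇒ (a^(G))^G^G   [S → G]
(a^(G))^G^G ⇒ (a^(a))^G^G   [G → a]
(a^(a))^G^G ⇒ (a^(a))^a^G   [G → a]
(a^(a))^a^G ⇒ (a^(a))^a^a   [G → a]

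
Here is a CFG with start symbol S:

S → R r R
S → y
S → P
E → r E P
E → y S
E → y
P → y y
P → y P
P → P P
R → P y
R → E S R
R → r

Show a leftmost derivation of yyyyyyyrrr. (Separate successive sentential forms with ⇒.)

S ⇒ RrR ⇒ ESRrR ⇒ ySRrR ⇒ yPRrR ⇒ yyPRrR ⇒ yyyPRrR ⇒ yyyyyRrR ⇒ yyyyyESRrR ⇒ yyyyyySRrR ⇒ yyyyyyyRrR ⇒ yyyyyyyrrR ⇒ yyyyyyyrrr

S ⇒ RrR   [S → R r R]
RrR ⇒ ESRrR   [R → E S R]
ESRrR ⇒ ySRrR   [E → y]
ySRrR ⇒ yPRrR   [S → P]
yPRrR ⇒ yyPRrR   [P → y P]
yyPRrR ⇒ yyyPRrR   [P → y P]
yyyPRrR ⇒ yyyyyRrR   [P → y y]
yyyyyRrR ⇒ yyyyyESRrR   [R → E S R]
yyyyyESRrR ⇒ yyyyyySRrR   [E → y]
yyyyyySRrR ⇒ yyyyyyyRrR   [S → y]
yyyyyyyRrR ⇒ yyyyyyyrrR   [R → r]
yyyyyyyrrR ⇒ yyyyyyyrrr   [R → r]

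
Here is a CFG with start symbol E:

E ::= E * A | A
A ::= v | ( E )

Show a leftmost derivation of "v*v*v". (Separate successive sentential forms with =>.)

E => E*A   [E ::= E * A]
E*A => E*A*A   [E ::= E * A]
E*A*A => A*A*A   [E ::= A]
A*A*A => v*A*A   [A ::= v]
v*A*A => v*v*A   [A ::= v]
v*v*A => v*v*v   [A ::= v]

E => E*A => E*A*A => A*A*A => v*A*A => v*v*A => v*v*v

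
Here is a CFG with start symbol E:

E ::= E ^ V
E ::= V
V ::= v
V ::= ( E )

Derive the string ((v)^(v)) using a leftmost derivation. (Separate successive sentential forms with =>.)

E => V => (E) => (E^V) => (V^V) => ((E)^V) => ((V)^V) => ((v)^V) => ((v)^(E)) => ((v)^(V)) => ((v)^(v))

E => V   [E ::= V]
V => (E)   [V ::= ( E )]
(E) => (E^V)   [E ::= E ^ V]
(E^V) => (V^V)   [E ::= V]
(V^V) => ((E)^V)   [V ::= ( E )]
((E)^V) => ((V)^V)   [E ::= V]
((V)^V) => ((v)^V)   [V ::= v]
((v)^V) => ((v)^(E))   [V ::= ( E )]
((v)^(E)) => ((v)^(V))   [E ::= V]
((v)^(V)) => ((v)^(v))   [V ::= v]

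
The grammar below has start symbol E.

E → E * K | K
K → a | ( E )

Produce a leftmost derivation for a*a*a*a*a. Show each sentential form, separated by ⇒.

E ⇒ E*K ⇒ E*K*K ⇒ E*K*K*K ⇒ E*K*K*K*K ⇒ K*K*K*K*K ⇒ a*K*K*K*K ⇒ a*a*K*K*K ⇒ a*a*a*K*K ⇒ a*a*a*a*K ⇒ a*a*a*a*a

E ⇒ E*K   [E → E * K]
E*K ⇒ E*K*K   [E → E * K]
E*K*K ⇒ E*K*K*K   [E → E * K]
E*K*K*K ⇒ E*K*K*K*K   [E → E * K]
E*K*K*K*K ⇒ K*K*K*K*K   [E → K]
K*K*K*K*K ⇒ a*K*K*K*K   [K → a]
a*K*K*K*K ⇒ a*a*K*K*K   [K → a]
a*a*K*K*K ⇒ a*a*a*K*K   [K → a]
a*a*a*K*K ⇒ a*a*a*a*K   [K → a]
a*a*a*a*K ⇒ a*a*a*a*a   [K → a]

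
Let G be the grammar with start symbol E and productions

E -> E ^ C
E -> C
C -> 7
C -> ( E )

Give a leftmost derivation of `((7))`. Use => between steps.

E => C => (E) => (C) => ((E)) => ((C)) => ((7))

E => C   [E -> C]
C => (E)   [C -> ( E )]
(E) => (C)   [E -> C]
(C) => ((E))   [C -> ( E )]
((E)) => ((C))   [E -> C]
((C)) => ((7))   [C -> 7]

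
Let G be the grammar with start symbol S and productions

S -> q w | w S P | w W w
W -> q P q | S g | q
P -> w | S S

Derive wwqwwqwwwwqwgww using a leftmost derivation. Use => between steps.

S => wSP => wwWwP => wwqwP => wwqwSS => wwqwwWwS => wwqwwqwS => wwqwwqwwSP => wwqwwqwwwWwP => wwqwwqwwwSgwP => wwqwwqwwwwWwgwP => wwqwwqwwwwqwgwP => wwqwwqwwwwqwgww

S => wSP   [S -> w S P]
wSP => wwWwP   [S -> w W w]
wwWwP => wwqwP   [W -> q]
wwqwP => wwqwSS   [P -> S S]
wwqwSS => wwqwwWwS   [S -> w W w]
wwqwwWwS => wwqwwqwS   [W -> q]
wwqwwqwS => wwqwwqwwSP   [S -> w S P]
wwqwwqwwSP => wwqwwqwwwWwP   [S -> w W w]
wwqwwqwwwWwP => wwqwwqwwwSgwP   [W -> S g]
wwqwwqwwwSgwP => wwqwwqwwwwWwgwP   [S -> w W w]
wwqwwqwwwwWwgwP => wwqwwqwwwwqwgwP   [W -> q]
wwqwwqwwwwqwgwP => wwqwwqwwwwqwgww   [P -> w]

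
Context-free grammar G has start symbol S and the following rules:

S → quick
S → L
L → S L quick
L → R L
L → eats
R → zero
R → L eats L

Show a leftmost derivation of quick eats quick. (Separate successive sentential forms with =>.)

S => L   [S → L]
L => S L quick   [L → S L quick]
S L quick => quick L quick   [S → quick]
quick L quick => quick eats quick   [L → eats]

S => L => S L quick => quick L quick => quick eats quick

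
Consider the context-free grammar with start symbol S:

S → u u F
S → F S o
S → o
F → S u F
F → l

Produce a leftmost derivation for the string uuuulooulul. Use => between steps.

S => uuF => uuSuF => uuuuFuF => uuuuSuFuF => uuuuFSouFuF => uuuulSouFuF => uuuuloouFuF => uuuuloouluF => uuuulooulul

S => uuF   [S → u u F]
uuF => uuSuF   [F → S u F]
uuSuF => uuuuFuF   [S → u u F]
uuuuFuF => uuuuSuFuF   [F → S u F]
uuuuSuFuF => uuuuFSouFuF   [S → F S o]
uuuuFSouFuF => uuuulSouFuF   [F → l]
uuuulSouFuF => uuuuloouFuF   [S → o]
uuuuloouFuF => uuuuloouluF   [F → l]
uuuuloouluF => uuuulooulul   [F → l]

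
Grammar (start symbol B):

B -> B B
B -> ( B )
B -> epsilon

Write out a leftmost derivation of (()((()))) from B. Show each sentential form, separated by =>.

B=>(B)=>(BB)=>((B)B)=>(()B)=>(()BB)=>(()(B)B)=>(()((B))B)=>(()((BB))B)=>(()(((B)B))B)=>(()((()B))B)=>(()((()))B)=>(()((())))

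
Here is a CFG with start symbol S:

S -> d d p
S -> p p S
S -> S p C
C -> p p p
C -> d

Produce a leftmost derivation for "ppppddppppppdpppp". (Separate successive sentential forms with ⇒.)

S ⇒ SpC ⇒ SpCpC ⇒ ppSpCpC ⇒ ppppSpCpC ⇒ ppppSpCpCpC ⇒ ppppddppCpCpC ⇒ ppppddppppppCpC ⇒ ppppddppppppdpC ⇒ ppppddppppppdpppp

S ⇒ SpC   [S -> S p C]
SpC ⇒ SpCpC   [S -> S p C]
SpCpC ⇒ ppSpCpC   [S -> p p S]
ppSpCpC ⇒ ppppSpCpC   [S -> p p S]
ppppSpCpC ⇒ ppppSpCpCpC   [S -> S p C]
ppppSpCpCpC ⇒ ppppddppCpCpC   [S -> d d p]
ppppddppCpCpC ⇒ ppppddppppppCpC   [C -> p p p]
ppppddppppppCpC ⇒ ppppddppppppdpC   [C -> d]
ppppddppppppdpC ⇒ ppppddppppppdpppp   [C -> p p p]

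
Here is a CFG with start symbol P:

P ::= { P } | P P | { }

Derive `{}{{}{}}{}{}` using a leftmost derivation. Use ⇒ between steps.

P ⇒ PP ⇒ PPP ⇒ {}PP ⇒ {}PPP ⇒ {}{P}PP ⇒ {}{PP}PP ⇒ {}{{}P}PP ⇒ {}{{}{}}PP ⇒ {}{{}{}}{}P ⇒ {}{{}{}}{}{}

P ⇒ PP   [P ::= P P]
PP ⇒ PPP   [P ::= P P]
PPP ⇒ {}PP   [P ::= { }]
{}PP ⇒ {}PPP   [P ::= P P]
{}PPP ⇒ {}{P}PP   [P ::= { P }]
{}{P}PP ⇒ {}{PP}PP   [P ::= P P]
{}{PP}PP ⇒ {}{{}P}PP   [P ::= { }]
{}{{}P}PP ⇒ {}{{}{}}PP   [P ::= { }]
{}{{}{}}PP ⇒ {}{{}{}}{}P   [P ::= { }]
{}{{}{}}{}P ⇒ {}{{}{}}{}{}   [P ::= { }]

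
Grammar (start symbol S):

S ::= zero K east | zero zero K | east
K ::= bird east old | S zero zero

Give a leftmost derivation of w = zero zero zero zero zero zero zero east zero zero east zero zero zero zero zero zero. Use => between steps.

S => zero zero K => zero zero S zero zero => zero zero zero zero K zero zero => zero zero zero zero S zero zero zero zero => zero zero zero zero zero zero K zero zero zero zero => zero zero zero zero zero zero S zero zero zero zero zero zero => zero zero zero zero zero zero zero K east zero zero zero zero zero zero => zero zero zero zero zero zero zero S zero zero east zero zero zero zero zero zero => zero zero zero zero zero zero zero east zero zero east zero zero zero zero zero zero

S => zero zero K   [S ::= zero zero K]
zero zero K => zero zero S zero zero   [K ::= S zero zero]
zero zero S zero zero => zero zero zero zero K zero zero   [S ::= zero zero K]
zero zero zero zero K zero zero => zero zero zero zero S zero zero zero zero   [K ::= S zero zero]
zero zero zero zero S zero zero zero zero => zero zero zero zero zero zero K zero zero zero zero   [S ::= zero zero K]
zero zero zero zero zero zero K zero zero zero zero => zero zero zero zero zero zero S zero zero zero zero zero zero   [K ::= S zero zero]
zero zero zero zero zero zero S zero zero zero zero zero zero => zero zero zero zero zero zero zero K east zero zero zero zero zero zero   [S ::= zero K east]
zero zero zero zero zero zero zero K east zero zero zero zero zero zero => zero zero zero zero zero zero zero S zero zero east zero zero zero zero zero zero   [K ::= S zero zero]
zero zero zero zero zero zero zero S zero zero east zero zero zero zero zero zero => zero zero zero zero zero zero zero east zero zero east zero zero zero zero zero zero   [S ::= east]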